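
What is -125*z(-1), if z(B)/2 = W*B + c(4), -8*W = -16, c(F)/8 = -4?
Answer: 8500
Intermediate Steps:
c(F) = -32 (c(F) = 8*(-4) = -32)
W = 2 (W = -⅛*(-16) = 2)
z(B) = -64 + 4*B (z(B) = 2*(2*B - 32) = 2*(-32 + 2*B) = -64 + 4*B)
-125*z(-1) = -125*(-64 + 4*(-1)) = -125*(-64 - 4) = -125*(-68) = 8500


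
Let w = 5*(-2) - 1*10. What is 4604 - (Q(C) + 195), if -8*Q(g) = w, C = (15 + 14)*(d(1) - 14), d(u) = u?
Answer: 8813/2 ≈ 4406.5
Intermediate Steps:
C = -377 (C = (15 + 14)*(1 - 14) = 29*(-13) = -377)
w = -20 (w = -10 - 10 = -20)
Q(g) = 5/2 (Q(g) = -1/8*(-20) = 5/2)
4604 - (Q(C) + 195) = 4604 - (5/2 + 195) = 4604 - 1*395/2 = 4604 - 395/2 = 8813/2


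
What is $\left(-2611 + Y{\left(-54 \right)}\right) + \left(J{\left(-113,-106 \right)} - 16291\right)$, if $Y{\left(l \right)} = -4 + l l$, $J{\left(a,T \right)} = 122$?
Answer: $-15868$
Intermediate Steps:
$Y{\left(l \right)} = -4 + l^{2}$
$\left(-2611 + Y{\left(-54 \right)}\right) + \left(J{\left(-113,-106 \right)} - 16291\right) = \left(-2611 - \left(4 - \left(-54\right)^{2}\right)\right) + \left(122 - 16291\right) = \left(-2611 + \left(-4 + 2916\right)\right) + \left(122 - 16291\right) = \left(-2611 + 2912\right) - 16169 = 301 - 16169 = -15868$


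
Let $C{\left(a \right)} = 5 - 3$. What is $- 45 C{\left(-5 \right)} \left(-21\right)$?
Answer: $1890$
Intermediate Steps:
$C{\left(a \right)} = 2$
$- 45 C{\left(-5 \right)} \left(-21\right) = \left(-45\right) 2 \left(-21\right) = \left(-90\right) \left(-21\right) = 1890$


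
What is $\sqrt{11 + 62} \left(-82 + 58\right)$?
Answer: $- 24 \sqrt{73} \approx -205.06$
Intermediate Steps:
$\sqrt{11 + 62} \left(-82 + 58\right) = \sqrt{73} \left(-24\right) = - 24 \sqrt{73}$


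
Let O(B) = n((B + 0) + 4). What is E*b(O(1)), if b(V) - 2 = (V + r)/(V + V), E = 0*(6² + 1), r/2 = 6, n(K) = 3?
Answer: 0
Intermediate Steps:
r = 12 (r = 2*6 = 12)
O(B) = 3
E = 0 (E = 0*(36 + 1) = 0*37 = 0)
b(V) = 2 + (12 + V)/(2*V) (b(V) = 2 + (V + 12)/(V + V) = 2 + (12 + V)/((2*V)) = 2 + (12 + V)*(1/(2*V)) = 2 + (12 + V)/(2*V))
E*b(O(1)) = 0*(5/2 + 6/3) = 0*(5/2 + 6*(⅓)) = 0*(5/2 + 2) = 0*(9/2) = 0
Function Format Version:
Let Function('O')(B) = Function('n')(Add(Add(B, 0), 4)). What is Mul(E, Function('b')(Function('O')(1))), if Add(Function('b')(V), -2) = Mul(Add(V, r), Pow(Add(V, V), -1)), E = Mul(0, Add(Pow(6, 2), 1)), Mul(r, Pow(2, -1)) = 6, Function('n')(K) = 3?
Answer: 0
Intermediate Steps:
r = 12 (r = Mul(2, 6) = 12)
Function('O')(B) = 3
E = 0 (E = Mul(0, Add(36, 1)) = Mul(0, 37) = 0)
Function('b')(V) = Add(2, Mul(Rational(1, 2), Pow(V, -1), Add(12, V))) (Function('b')(V) = Add(2, Mul(Add(V, 12), Pow(Add(V, V), -1))) = Add(2, Mul(Add(12, V), Pow(Mul(2, V), -1))) = Add(2, Mul(Add(12, V), Mul(Rational(1, 2), Pow(V, -1)))) = Add(2, Mul(Rational(1, 2), Pow(V, -1), Add(12, V))))
Mul(E, Function('b')(Function('O')(1))) = Mul(0, Add(Rational(5, 2), Mul(6, Pow(3, -1)))) = Mul(0, Add(Rational(5, 2), Mul(6, Rational(1, 3)))) = Mul(0, Add(Rational(5, 2), 2)) = Mul(0, Rational(9, 2)) = 0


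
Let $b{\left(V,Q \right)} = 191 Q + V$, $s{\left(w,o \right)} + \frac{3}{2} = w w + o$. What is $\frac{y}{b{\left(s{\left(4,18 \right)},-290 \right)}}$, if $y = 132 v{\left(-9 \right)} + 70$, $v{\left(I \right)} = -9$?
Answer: $\frac{2236}{110715} \approx 0.020196$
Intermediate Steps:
$s{\left(w,o \right)} = - \frac{3}{2} + o + w^{2}$ ($s{\left(w,o \right)} = - \frac{3}{2} + \left(w w + o\right) = - \frac{3}{2} + \left(w^{2} + o\right) = - \frac{3}{2} + \left(o + w^{2}\right) = - \frac{3}{2} + o + w^{2}$)
$b{\left(V,Q \right)} = V + 191 Q$
$y = -1118$ ($y = 132 \left(-9\right) + 70 = -1188 + 70 = -1118$)
$\frac{y}{b{\left(s{\left(4,18 \right)},-290 \right)}} = - \frac{1118}{\left(- \frac{3}{2} + 18 + 4^{2}\right) + 191 \left(-290\right)} = - \frac{1118}{\left(- \frac{3}{2} + 18 + 16\right) - 55390} = - \frac{1118}{\frac{65}{2} - 55390} = - \frac{1118}{- \frac{110715}{2}} = \left(-1118\right) \left(- \frac{2}{110715}\right) = \frac{2236}{110715}$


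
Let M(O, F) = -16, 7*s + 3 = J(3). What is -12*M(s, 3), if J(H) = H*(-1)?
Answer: 192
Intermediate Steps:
J(H) = -H
s = -6/7 (s = -3/7 + (-1*3)/7 = -3/7 + (1/7)*(-3) = -3/7 - 3/7 = -6/7 ≈ -0.85714)
-12*M(s, 3) = -12*(-16) = 192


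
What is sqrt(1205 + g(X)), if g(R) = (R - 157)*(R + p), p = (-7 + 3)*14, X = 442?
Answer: sqrt(111215) ≈ 333.49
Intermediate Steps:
p = -56 (p = -4*14 = -56)
g(R) = (-157 + R)*(-56 + R) (g(R) = (R - 157)*(R - 56) = (-157 + R)*(-56 + R))
sqrt(1205 + g(X)) = sqrt(1205 + (8792 + 442**2 - 213*442)) = sqrt(1205 + (8792 + 195364 - 94146)) = sqrt(1205 + 110010) = sqrt(111215)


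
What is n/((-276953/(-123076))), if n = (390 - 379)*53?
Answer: 71753308/276953 ≈ 259.08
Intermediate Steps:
n = 583 (n = 11*53 = 583)
n/((-276953/(-123076))) = 583/((-276953/(-123076))) = 583/((-276953*(-1/123076))) = 583/(276953/123076) = 583*(123076/276953) = 71753308/276953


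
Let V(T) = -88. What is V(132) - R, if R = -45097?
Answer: 45009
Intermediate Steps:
V(132) - R = -88 - 1*(-45097) = -88 + 45097 = 45009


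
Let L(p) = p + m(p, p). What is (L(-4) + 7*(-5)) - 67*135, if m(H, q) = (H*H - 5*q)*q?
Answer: -9228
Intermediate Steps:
m(H, q) = q*(H**2 - 5*q) (m(H, q) = (H**2 - 5*q)*q = q*(H**2 - 5*q))
L(p) = p + p*(p**2 - 5*p)
(L(-4) + 7*(-5)) - 67*135 = (-4*(1 - 4*(-5 - 4)) + 7*(-5)) - 67*135 = (-4*(1 - 4*(-9)) - 35) - 9045 = (-4*(1 + 36) - 35) - 9045 = (-4*37 - 35) - 9045 = (-148 - 35) - 9045 = -183 - 9045 = -9228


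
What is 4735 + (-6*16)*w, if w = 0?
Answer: 4735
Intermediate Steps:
4735 + (-6*16)*w = 4735 - 6*16*0 = 4735 - 96*0 = 4735 + 0 = 4735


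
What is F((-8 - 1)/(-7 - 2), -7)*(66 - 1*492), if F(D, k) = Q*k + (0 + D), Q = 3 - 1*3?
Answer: -426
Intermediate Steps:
Q = 0 (Q = 3 - 3 = 0)
F(D, k) = D (F(D, k) = 0*k + (0 + D) = 0 + D = D)
F((-8 - 1)/(-7 - 2), -7)*(66 - 1*492) = ((-8 - 1)/(-7 - 2))*(66 - 1*492) = (-9/(-9))*(66 - 492) = -9*(-⅑)*(-426) = 1*(-426) = -426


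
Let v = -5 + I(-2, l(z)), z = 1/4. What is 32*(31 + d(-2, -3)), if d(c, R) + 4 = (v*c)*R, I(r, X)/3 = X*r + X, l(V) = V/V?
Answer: -672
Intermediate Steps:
z = ¼ ≈ 0.25000
l(V) = 1
I(r, X) = 3*X + 3*X*r (I(r, X) = 3*(X*r + X) = 3*(X + X*r) = 3*X + 3*X*r)
v = -8 (v = -5 + 3*1*(1 - 2) = -5 + 3*1*(-1) = -5 - 3 = -8)
d(c, R) = -4 - 8*R*c (d(c, R) = -4 + (-8*c)*R = -4 - 8*R*c)
32*(31 + d(-2, -3)) = 32*(31 + (-4 - 8*(-3)*(-2))) = 32*(31 + (-4 - 48)) = 32*(31 - 52) = 32*(-21) = -672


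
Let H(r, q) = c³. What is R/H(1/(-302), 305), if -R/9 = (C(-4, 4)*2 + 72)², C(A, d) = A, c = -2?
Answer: 4608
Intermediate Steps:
H(r, q) = -8 (H(r, q) = (-2)³ = -8)
R = -36864 (R = -9*(-4*2 + 72)² = -9*(-8 + 72)² = -9*64² = -9*4096 = -36864)
R/H(1/(-302), 305) = -36864/(-8) = -36864*(-⅛) = 4608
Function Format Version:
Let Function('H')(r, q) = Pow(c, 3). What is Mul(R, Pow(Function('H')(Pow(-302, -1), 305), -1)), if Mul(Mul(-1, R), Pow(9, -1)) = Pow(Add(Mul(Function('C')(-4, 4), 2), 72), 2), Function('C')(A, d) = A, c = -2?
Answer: 4608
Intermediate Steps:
Function('H')(r, q) = -8 (Function('H')(r, q) = Pow(-2, 3) = -8)
R = -36864 (R = Mul(-9, Pow(Add(Mul(-4, 2), 72), 2)) = Mul(-9, Pow(Add(-8, 72), 2)) = Mul(-9, Pow(64, 2)) = Mul(-9, 4096) = -36864)
Mul(R, Pow(Function('H')(Pow(-302, -1), 305), -1)) = Mul(-36864, Pow(-8, -1)) = Mul(-36864, Rational(-1, 8)) = 4608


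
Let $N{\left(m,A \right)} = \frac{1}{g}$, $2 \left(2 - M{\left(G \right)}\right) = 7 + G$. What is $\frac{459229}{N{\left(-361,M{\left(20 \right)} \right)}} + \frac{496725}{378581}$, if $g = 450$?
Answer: $\frac{78234918818775}{378581} \approx 2.0665 \cdot 10^{8}$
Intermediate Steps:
$M{\left(G \right)} = - \frac{3}{2} - \frac{G}{2}$ ($M{\left(G \right)} = 2 - \frac{7 + G}{2} = 2 - \left(\frac{7}{2} + \frac{G}{2}\right) = - \frac{3}{2} - \frac{G}{2}$)
$N{\left(m,A \right)} = \frac{1}{450}$
$\frac{459229}{N{\left(-361,M{\left(20 \right)} \right)}} + \frac{496725}{378581} = 459229 \frac{1}{\frac{1}{450}} + \frac{496725}{378581} = 459229 \cdot 450 + 496725 \cdot \frac{1}{378581} = 206653050 + \frac{496725}{378581} = \frac{78234918818775}{378581}$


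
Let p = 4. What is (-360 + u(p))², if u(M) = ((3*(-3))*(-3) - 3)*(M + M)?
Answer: 28224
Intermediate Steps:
u(M) = 48*M (u(M) = (-9*(-3) - 3)*(2*M) = (27 - 3)*(2*M) = 24*(2*M) = 48*M)
(-360 + u(p))² = (-360 + 48*4)² = (-360 + 192)² = (-168)² = 28224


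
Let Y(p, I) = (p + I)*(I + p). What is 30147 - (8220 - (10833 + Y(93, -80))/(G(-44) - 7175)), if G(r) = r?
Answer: 158280011/7219 ≈ 21925.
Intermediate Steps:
Y(p, I) = (I + p)**2 (Y(p, I) = (I + p)*(I + p) = (I + p)**2)
30147 - (8220 - (10833 + Y(93, -80))/(G(-44) - 7175)) = 30147 - (8220 - (10833 + (-80 + 93)**2)/(-44 - 7175)) = 30147 - (8220 - (10833 + 13**2)/(-7219)) = 30147 - (8220 - (10833 + 169)*(-1)/7219) = 30147 - (8220 - 11002*(-1)/7219) = 30147 - (8220 - 1*(-11002/7219)) = 30147 - (8220 + 11002/7219) = 30147 - 1*59351182/7219 = 30147 - 59351182/7219 = 158280011/7219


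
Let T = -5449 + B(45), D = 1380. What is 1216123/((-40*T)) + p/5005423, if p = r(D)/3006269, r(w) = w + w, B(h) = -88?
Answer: 2614255832201125943/476107582618340680 ≈ 5.4909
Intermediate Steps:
r(w) = 2*w
T = -5537 (T = -5449 - 88 = -5537)
p = 2760/3006269 (p = (2*1380)/3006269 = 2760*(1/3006269) = 2760/3006269 ≈ 0.00091808)
1216123/((-40*T)) + p/5005423 = 1216123/((-40*(-5537))) + (2760/3006269)/5005423 = 1216123/221480 + (2760/3006269)*(1/5005423) = 1216123*(1/221480) + 2760/15047647996787 = 1216123/221480 + 2760/15047647996787 = 2614255832201125943/476107582618340680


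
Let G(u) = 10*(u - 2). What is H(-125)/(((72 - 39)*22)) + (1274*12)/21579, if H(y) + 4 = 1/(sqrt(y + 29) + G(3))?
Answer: 119928839/170589188 - I*sqrt(6)/35574 ≈ 0.70303 - 6.8856e-5*I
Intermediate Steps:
G(u) = -20 + 10*u (G(u) = 10*(-2 + u) = -20 + 10*u)
H(y) = -4 + 1/(10 + sqrt(29 + y)) (H(y) = -4 + 1/(sqrt(y + 29) + (-20 + 10*3)) = -4 + 1/(sqrt(29 + y) + (-20 + 30)) = -4 + 1/(sqrt(29 + y) + 10) = -4 + 1/(10 + sqrt(29 + y)))
H(-125)/(((72 - 39)*22)) + (1274*12)/21579 = ((-39 - 4*sqrt(29 - 125))/(10 + sqrt(29 - 125)))/(((72 - 39)*22)) + (1274*12)/21579 = ((-39 - 16*I*sqrt(6))/(10 + sqrt(-96)))/((33*22)) + 15288*(1/21579) = ((-39 - 16*I*sqrt(6))/(10 + 4*I*sqrt(6)))/726 + 5096/7193 = ((-39 - 16*I*sqrt(6))/(10 + 4*I*sqrt(6)))*(1/726) + 5096/7193 = (-39 - 16*I*sqrt(6))/(726*(10 + 4*I*sqrt(6))) + 5096/7193 = 5096/7193 + (-39 - 16*I*sqrt(6))/(726*(10 + 4*I*sqrt(6)))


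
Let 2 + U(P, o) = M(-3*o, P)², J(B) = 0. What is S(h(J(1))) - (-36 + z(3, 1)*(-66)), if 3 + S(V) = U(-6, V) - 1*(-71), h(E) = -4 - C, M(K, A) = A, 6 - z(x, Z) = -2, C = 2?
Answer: 666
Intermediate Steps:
z(x, Z) = 8 (z(x, Z) = 6 - 1*(-2) = 6 + 2 = 8)
h(E) = -6 (h(E) = -4 - 1*2 = -4 - 2 = -6)
U(P, o) = -2 + P²
S(V) = 102 (S(V) = -3 + ((-2 + (-6)²) - 1*(-71)) = -3 + ((-2 + 36) + 71) = -3 + (34 + 71) = -3 + 105 = 102)
S(h(J(1))) - (-36 + z(3, 1)*(-66)) = 102 - (-36 + 8*(-66)) = 102 - (-36 - 528) = 102 - 1*(-564) = 102 + 564 = 666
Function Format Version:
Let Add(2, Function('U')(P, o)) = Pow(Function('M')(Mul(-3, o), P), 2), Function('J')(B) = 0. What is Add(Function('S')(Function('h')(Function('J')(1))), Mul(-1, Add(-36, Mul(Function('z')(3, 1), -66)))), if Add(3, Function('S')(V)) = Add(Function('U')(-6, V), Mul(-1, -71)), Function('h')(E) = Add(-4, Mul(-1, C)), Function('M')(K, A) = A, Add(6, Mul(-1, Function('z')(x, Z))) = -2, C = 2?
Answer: 666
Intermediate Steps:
Function('z')(x, Z) = 8 (Function('z')(x, Z) = Add(6, Mul(-1, -2)) = Add(6, 2) = 8)
Function('h')(E) = -6 (Function('h')(E) = Add(-4, Mul(-1, 2)) = Add(-4, -2) = -6)
Function('U')(P, o) = Add(-2, Pow(P, 2))
Function('S')(V) = 102 (Function('S')(V) = Add(-3, Add(Add(-2, Pow(-6, 2)), Mul(-1, -71))) = Add(-3, Add(Add(-2, 36), 71)) = Add(-3, Add(34, 71)) = Add(-3, 105) = 102)
Add(Function('S')(Function('h')(Function('J')(1))), Mul(-1, Add(-36, Mul(Function('z')(3, 1), -66)))) = Add(102, Mul(-1, Add(-36, Mul(8, -66)))) = Add(102, Mul(-1, Add(-36, -528))) = Add(102, Mul(-1, -564)) = Add(102, 564) = 666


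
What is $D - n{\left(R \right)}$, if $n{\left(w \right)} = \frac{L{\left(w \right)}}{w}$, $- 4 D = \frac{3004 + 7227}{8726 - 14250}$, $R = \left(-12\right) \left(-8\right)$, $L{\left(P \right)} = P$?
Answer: $- \frac{11865}{22096} \approx -0.53697$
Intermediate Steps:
$R = 96$
$D = \frac{10231}{22096}$ ($D = - \frac{\left(3004 + 7227\right) \frac{1}{8726 - 14250}}{4} = - \frac{10231 \frac{1}{-5524}}{4} = - \frac{10231 \left(- \frac{1}{5524}\right)}{4} = \left(- \frac{1}{4}\right) \left(- \frac{10231}{5524}\right) = \frac{10231}{22096} \approx 0.46303$)
$n{\left(w \right)} = 1$ ($n{\left(w \right)} = \frac{w}{w} = 1$)
$D - n{\left(R \right)} = \frac{10231}{22096} - 1 = - \frac{11865}{22096}$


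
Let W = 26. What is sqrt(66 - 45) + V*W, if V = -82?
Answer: -2132 + sqrt(21) ≈ -2127.4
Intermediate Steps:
sqrt(66 - 45) + V*W = sqrt(66 - 45) - 82*26 = sqrt(21) - 2132 = -2132 + sqrt(21)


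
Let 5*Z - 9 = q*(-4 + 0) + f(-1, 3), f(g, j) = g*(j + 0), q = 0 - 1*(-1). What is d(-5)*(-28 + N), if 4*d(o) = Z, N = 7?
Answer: -21/10 ≈ -2.1000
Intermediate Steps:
q = 1 (q = 0 + 1 = 1)
f(g, j) = g*j
Z = ⅖ (Z = 9/5 + (1*(-4 + 0) - 1*3)/5 = 9/5 + (1*(-4) - 3)/5 = 9/5 + (-4 - 3)/5 = 9/5 + (⅕)*(-7) = 9/5 - 7/5 = ⅖ ≈ 0.40000)
d(o) = ⅒ (d(o) = (¼)*(⅖) = ⅒)
d(-5)*(-28 + N) = (-28 + 7)/10 = (⅒)*(-21) = -21/10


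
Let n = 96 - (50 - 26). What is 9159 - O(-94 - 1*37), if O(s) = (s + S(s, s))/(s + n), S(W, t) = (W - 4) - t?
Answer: 540246/59 ≈ 9156.7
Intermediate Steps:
S(W, t) = -4 + W - t (S(W, t) = (-4 + W) - t = -4 + W - t)
n = 72 (n = 96 - 1*24 = 96 - 24 = 72)
O(s) = (-4 + s)/(72 + s) (O(s) = (s + (-4 + s - s))/(s + 72) = (s - 4)/(72 + s) = (-4 + s)/(72 + s))
9159 - O(-94 - 1*37) = 9159 - (-4 + (-94 - 1*37))/(72 + (-94 - 1*37)) = 9159 - (-4 + (-94 - 37))/(72 + (-94 - 37)) = 9159 - (-4 - 131)/(72 - 131) = 9159 - (-135)/(-59) = 9159 - (-1)*(-135)/59 = 9159 - 1*135/59 = 9159 - 135/59 = 540246/59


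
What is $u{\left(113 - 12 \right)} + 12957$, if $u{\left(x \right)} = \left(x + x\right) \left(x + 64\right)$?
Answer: $46287$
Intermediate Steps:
$u{\left(x \right)} = 2 x \left(64 + x\right)$
$u{\left(113 - 12 \right)} + 12957 = 2 \left(113 - 12\right) \left(64 + \left(113 - 12\right)\right) + 12957 = 2 \cdot 101 \left(64 + 101\right) + 12957 = 2 \cdot 101 \cdot 165 + 12957 = 33330 + 12957 = 46287$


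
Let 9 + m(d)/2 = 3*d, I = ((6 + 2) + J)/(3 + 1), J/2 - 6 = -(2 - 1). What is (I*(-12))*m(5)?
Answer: -648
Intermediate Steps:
J = 10 (J = 12 + 2*(-(2 - 1)) = 12 + 2*(-1*1) = 12 + 2*(-1) = 12 - 2 = 10)
I = 9/2 (I = ((6 + 2) + 10)/(3 + 1) = (8 + 10)/4 = 18*(¼) = 9/2 ≈ 4.5000)
m(d) = -18 + 6*d (m(d) = -18 + 2*(3*d) = -18 + 6*d)
(I*(-12))*m(5) = ((9/2)*(-12))*(-18 + 6*5) = -54*(-18 + 30) = -54*12 = -648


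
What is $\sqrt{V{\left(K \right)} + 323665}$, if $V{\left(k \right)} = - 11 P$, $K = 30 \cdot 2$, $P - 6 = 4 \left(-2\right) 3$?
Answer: $\sqrt{323863} \approx 569.09$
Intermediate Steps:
$P = -18$ ($P = 6 + 4 \left(-2\right) 3 = 6 - 24 = -18$)
$K = 60$
$V{\left(k \right)} = 198$ ($V{\left(k \right)} = \left(-11\right) \left(-18\right) = 198$)
$\sqrt{V{\left(K \right)} + 323665} = \sqrt{198 + 323665} = \sqrt{323863}$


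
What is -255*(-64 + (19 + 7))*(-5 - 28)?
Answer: -319770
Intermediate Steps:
-255*(-64 + (19 + 7))*(-5 - 28) = -255*(-64 + 26)*(-33) = -(-9690)*(-33) = -255*1254 = -319770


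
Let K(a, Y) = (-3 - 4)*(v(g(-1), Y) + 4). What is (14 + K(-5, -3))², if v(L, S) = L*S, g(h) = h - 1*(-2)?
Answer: 49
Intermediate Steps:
g(h) = 2 + h (g(h) = h + 2 = 2 + h)
K(a, Y) = -28 - 7*Y (K(a, Y) = (-3 - 4)*((2 - 1)*Y + 4) = -7*(1*Y + 4) = -7*(Y + 4) = -7*(4 + Y) = -28 - 7*Y)
(14 + K(-5, -3))² = (14 + (-28 - 7*(-3)))² = (14 + (-28 + 21))² = (14 - 7)² = 7² = 49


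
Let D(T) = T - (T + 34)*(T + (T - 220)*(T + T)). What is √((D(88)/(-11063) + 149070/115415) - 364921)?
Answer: 5*I*√952557693283052189567/255367229 ≈ 604.3*I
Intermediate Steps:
D(T) = T - (34 + T)*(T + 2*T*(-220 + T)) (D(T) = T - (34 + T)*(T + (-220 + T)*(2*T)) = T - (34 + T)*(T + 2*T*(-220 + T)))
√((D(88)/(-11063) + 149070/115415) - 364921) = √(((88*(14927 - 2*88² + 371*88))/(-11063) + 149070/115415) - 364921) = √(((88*(14927 - 2*7744 + 32648))*(-1/11063) + 149070*(1/115415)) - 364921) = √(((88*(14927 - 15488 + 32648))*(-1/11063) + 29814/23083) - 364921) = √(((88*32087)*(-1/11063) + 29814/23083) - 364921) = √((2823656*(-1/11063) + 29814/23083) - 364921) = √((-2823656/11063 + 29814/23083) - 364921) = √(-64848619166/255367229 - 364921) = √(-93253713193075/255367229) = 5*I*√952557693283052189567/255367229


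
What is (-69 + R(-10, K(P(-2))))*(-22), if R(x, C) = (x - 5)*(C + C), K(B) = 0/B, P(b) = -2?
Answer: 1518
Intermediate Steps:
K(B) = 0
R(x, C) = 2*C*(-5 + x) (R(x, C) = (-5 + x)*(2*C) = 2*C*(-5 + x))
(-69 + R(-10, K(P(-2))))*(-22) = (-69 + 2*0*(-5 - 10))*(-22) = (-69 + 2*0*(-15))*(-22) = (-69 + 0)*(-22) = -69*(-22) = 1518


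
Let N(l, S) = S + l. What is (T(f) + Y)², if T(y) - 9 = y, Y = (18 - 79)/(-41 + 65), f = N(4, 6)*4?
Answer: 1243225/576 ≈ 2158.4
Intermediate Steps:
f = 40 (f = (6 + 4)*4 = 10*4 = 40)
Y = -61/24 ≈ -2.5417
T(y) = 9 + y
(T(f) + Y)² = ((9 + 40) - 61/24)² = (49 - 61/24)² = (1115/24)² = 1243225/576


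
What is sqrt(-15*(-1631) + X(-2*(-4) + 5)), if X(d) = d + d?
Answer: sqrt(24491) ≈ 156.50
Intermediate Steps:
X(d) = 2*d
sqrt(-15*(-1631) + X(-2*(-4) + 5)) = sqrt(-15*(-1631) + 2*(-2*(-4) + 5)) = sqrt(24465 + 2*(8 + 5)) = sqrt(24465 + 2*13) = sqrt(24465 + 26) = sqrt(24491)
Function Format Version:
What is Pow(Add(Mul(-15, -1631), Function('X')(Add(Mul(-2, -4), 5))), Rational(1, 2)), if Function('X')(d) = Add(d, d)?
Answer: Pow(24491, Rational(1, 2)) ≈ 156.50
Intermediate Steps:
Function('X')(d) = Mul(2, d)
Pow(Add(Mul(-15, -1631), Function('X')(Add(Mul(-2, -4), 5))), Rational(1, 2)) = Pow(Add(Mul(-15, -1631), Mul(2, Add(Mul(-2, -4), 5))), Rational(1, 2)) = Pow(Add(24465, Mul(2, Add(8, 5))), Rational(1, 2)) = Pow(Add(24465, Mul(2, 13)), Rational(1, 2)) = Pow(Add(24465, 26), Rational(1, 2)) = Pow(24491, Rational(1, 2))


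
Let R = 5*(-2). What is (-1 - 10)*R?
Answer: 110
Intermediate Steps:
R = -10
(-1 - 10)*R = (-1 - 10)*(-10) = -11*(-10) = 110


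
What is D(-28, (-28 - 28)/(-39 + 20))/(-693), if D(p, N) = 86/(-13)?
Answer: 86/9009 ≈ 0.0095460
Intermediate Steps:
D(p, N) = -86/13 (D(p, N) = 86*(-1/13) = -86/13)
D(-28, (-28 - 28)/(-39 + 20))/(-693) = -86/13/(-693) = -86/13*(-1/693) = 86/9009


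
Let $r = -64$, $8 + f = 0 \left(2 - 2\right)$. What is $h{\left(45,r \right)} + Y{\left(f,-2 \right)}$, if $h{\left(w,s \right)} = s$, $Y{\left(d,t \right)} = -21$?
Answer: $-85$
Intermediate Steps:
$f = -8$ ($f = -8 + 0 \left(2 - 2\right) = -8 + 0 \cdot 0 = -8 + 0 = -8$)
$h{\left(45,r \right)} + Y{\left(f,-2 \right)} = -64 - 21 = -85$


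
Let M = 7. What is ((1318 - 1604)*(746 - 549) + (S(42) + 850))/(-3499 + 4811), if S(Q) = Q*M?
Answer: -27599/656 ≈ -42.072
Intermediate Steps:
S(Q) = 7*Q (S(Q) = Q*7 = 7*Q)
((1318 - 1604)*(746 - 549) + (S(42) + 850))/(-3499 + 4811) = ((1318 - 1604)*(746 - 549) + (7*42 + 850))/(-3499 + 4811) = (-286*197 + (294 + 850))/1312 = (-56342 + 1144)*(1/1312) = -55198*1/1312 = -27599/656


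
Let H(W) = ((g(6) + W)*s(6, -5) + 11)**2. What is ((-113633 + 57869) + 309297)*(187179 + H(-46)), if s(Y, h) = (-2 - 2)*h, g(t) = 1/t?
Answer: 766235883700/3 ≈ 2.5541e+11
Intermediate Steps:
g(t) = 1/t
s(Y, h) = -4*h
H(W) = (43/3 + 20*W)**2 (H(W) = ((1/6 + W)*(-4*(-5)) + 11)**2 = ((1/6 + W)*20 + 11)**2 = ((10/3 + 20*W) + 11)**2 = (43/3 + 20*W)**2)
((-113633 + 57869) + 309297)*(187179 + H(-46)) = ((-113633 + 57869) + 309297)*(187179 + (43 + 60*(-46))**2/9) = (-55764 + 309297)*(187179 + (43 - 2760)**2/9) = 253533*(187179 + (1/9)*(-2717)**2) = 253533*(187179 + (1/9)*7382089) = 253533*(187179 + 7382089/9) = 253533*(9066700/9) = 766235883700/3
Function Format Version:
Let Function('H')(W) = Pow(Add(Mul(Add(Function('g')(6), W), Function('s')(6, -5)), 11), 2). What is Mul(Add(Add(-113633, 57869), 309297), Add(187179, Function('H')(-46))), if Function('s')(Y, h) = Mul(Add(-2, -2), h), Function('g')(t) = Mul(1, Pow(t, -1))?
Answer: Rational(766235883700, 3) ≈ 2.5541e+11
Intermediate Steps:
Function('g')(t) = Pow(t, -1)
Function('s')(Y, h) = Mul(-4, h)
Function('H')(W) = Pow(Add(Rational(43, 3), Mul(20, W)), 2) (Function('H')(W) = Pow(Add(Mul(Add(Pow(6, -1), W), Mul(-4, -5)), 11), 2) = Pow(Add(Mul(Add(Rational(1, 6), W), 20), 11), 2) = Pow(Add(Add(Rational(10, 3), Mul(20, W)), 11), 2) = Pow(Add(Rational(43, 3), Mul(20, W)), 2))
Mul(Add(Add(-113633, 57869), 309297), Add(187179, Function('H')(-46))) = Mul(Add(Add(-113633, 57869), 309297), Add(187179, Mul(Rational(1, 9), Pow(Add(43, Mul(60, -46)), 2)))) = Mul(Add(-55764, 309297), Add(187179, Mul(Rational(1, 9), Pow(Add(43, -2760), 2)))) = Mul(253533, Add(187179, Mul(Rational(1, 9), Pow(-2717, 2)))) = Mul(253533, Add(187179, Mul(Rational(1, 9), 7382089))) = Mul(253533, Add(187179, Rational(7382089, 9))) = Mul(253533, Rational(9066700, 9)) = Rational(766235883700, 3)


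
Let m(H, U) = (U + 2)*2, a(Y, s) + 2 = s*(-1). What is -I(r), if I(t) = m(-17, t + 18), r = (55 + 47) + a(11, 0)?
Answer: -240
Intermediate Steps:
a(Y, s) = -2 - s (a(Y, s) = -2 + s*(-1) = -2 - s)
r = 100 (r = (55 + 47) + (-2 - 1*0) = 102 + (-2 + 0) = 102 - 2 = 100)
m(H, U) = 4 + 2*U (m(H, U) = (2 + U)*2 = 4 + 2*U)
I(t) = 40 + 2*t (I(t) = 4 + 2*(t + 18) = 4 + 2*(18 + t) = 4 + (36 + 2*t) = 40 + 2*t)
-I(r) = -(40 + 2*100) = -(40 + 200) = -1*240 = -240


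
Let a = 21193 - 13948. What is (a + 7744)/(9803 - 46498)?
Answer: -14989/36695 ≈ -0.40848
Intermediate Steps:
a = 7245
(a + 7744)/(9803 - 46498) = (7245 + 7744)/(9803 - 46498) = 14989/(-36695) = 14989*(-1/36695) = -14989/36695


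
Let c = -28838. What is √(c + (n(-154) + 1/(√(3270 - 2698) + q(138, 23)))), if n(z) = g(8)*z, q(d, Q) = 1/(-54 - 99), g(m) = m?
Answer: √(30223 - 9201420*√143)/√(-1 + 306*√143) ≈ 173.41*I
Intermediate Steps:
q(d, Q) = -1/153 (q(d, Q) = 1/(-153) = -1/153)
n(z) = 8*z
√(c + (n(-154) + 1/(√(3270 - 2698) + q(138, 23)))) = √(-28838 + (8*(-154) + 1/(√(3270 - 2698) - 1/153))) = √(-28838 + (-1232 + 1/(√572 - 1/153))) = √(-28838 + (-1232 + 1/(2*√143 - 1/153))) = √(-28838 + (-1232 + 1/(-1/153 + 2*√143))) = √(-30070 + 1/(-1/153 + 2*√143))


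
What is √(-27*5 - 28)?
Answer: I*√163 ≈ 12.767*I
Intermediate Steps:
√(-27*5 - 28) = √(-135 - 28) = √(-163) = I*√163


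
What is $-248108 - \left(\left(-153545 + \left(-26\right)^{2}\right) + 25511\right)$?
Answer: $-120750$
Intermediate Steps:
$-248108 - \left(\left(-153545 + \left(-26\right)^{2}\right) + 25511\right) = -248108 - \left(\left(-153545 + 676\right) + 25511\right) = -248108 - \left(-152869 + 25511\right) = -248108 - -127358 = -248108 + 127358 = -120750$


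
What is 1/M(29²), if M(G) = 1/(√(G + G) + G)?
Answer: 841 + 29*√2 ≈ 882.01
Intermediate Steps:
M(G) = 1/(G + √2*√G) (M(G) = 1/(√(2*G) + G) = 1/(√2*√G + G) = 1/(G + √2*√G))
1/M(29²) = 1/(1/(29² + √2*√(29²))) = 1/(1/(841 + √2*√841)) = 1/(1/(841 + √2*29)) = 1/(1/(841 + 29*√2)) = 841 + 29*√2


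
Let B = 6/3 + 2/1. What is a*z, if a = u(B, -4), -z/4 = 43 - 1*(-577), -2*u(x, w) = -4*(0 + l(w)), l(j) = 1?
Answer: -4960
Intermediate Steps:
B = 4 (B = 6*(⅓) + 2*1 = 2 + 2 = 4)
u(x, w) = 2 (u(x, w) = -(-2)*(0 + 1) = -(-2) = -½*(-4) = 2)
z = -2480 (z = -4*(43 - 1*(-577)) = -4*(43 + 577) = -4*620 = -2480)
a = 2
a*z = 2*(-2480) = -4960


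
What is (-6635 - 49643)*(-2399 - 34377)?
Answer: 2069679728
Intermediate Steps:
(-6635 - 49643)*(-2399 - 34377) = -56278*(-36776) = 2069679728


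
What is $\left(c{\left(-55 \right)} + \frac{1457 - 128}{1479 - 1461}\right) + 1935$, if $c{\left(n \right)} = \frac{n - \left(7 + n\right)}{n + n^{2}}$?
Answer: $\frac{2983114}{1485} \approx 2008.8$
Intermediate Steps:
$c{\left(n \right)} = - \frac{7}{n + n^{2}}$
$\left(c{\left(-55 \right)} + \frac{1457 - 128}{1479 - 1461}\right) + 1935 = \left(- \frac{7}{\left(-55\right) \left(1 - 55\right)} + \frac{1457 - 128}{1479 - 1461}\right) + 1935 = \left(\left(-7\right) \left(- \frac{1}{55}\right) \frac{1}{-54} + \frac{1329}{18}\right) + 1935 = \left(\left(-7\right) \left(- \frac{1}{55}\right) \left(- \frac{1}{54}\right) + 1329 \cdot \frac{1}{18}\right) + 1935 = \left(- \frac{7}{2970} + \frac{443}{6}\right) + 1935 = \frac{109639}{1485} + 1935 = \frac{2983114}{1485}$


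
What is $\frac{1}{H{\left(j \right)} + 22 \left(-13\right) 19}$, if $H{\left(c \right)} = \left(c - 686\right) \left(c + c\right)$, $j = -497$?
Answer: $\frac{1}{1170468} \approx 8.5436 \cdot 10^{-7}$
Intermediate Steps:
$H{\left(c \right)} = 2 c \left(-686 + c\right)$ ($H{\left(c \right)} = \left(-686 + c\right) 2 c = 2 c \left(-686 + c\right)$)
$\frac{1}{H{\left(j \right)} + 22 \left(-13\right) 19} = \frac{1}{2 \left(-497\right) \left(-686 - 497\right) + 22 \left(-13\right) 19} = \frac{1}{2 \left(-497\right) \left(-1183\right) - 5434} = \frac{1}{1175902 - 5434} = \frac{1}{1170468}$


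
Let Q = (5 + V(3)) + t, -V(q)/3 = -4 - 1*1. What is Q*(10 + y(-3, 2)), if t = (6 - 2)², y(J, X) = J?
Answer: 252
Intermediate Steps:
V(q) = 15 (V(q) = -3*(-4 - 1*1) = -3*(-4 - 1) = -3*(-5) = 15)
t = 16 (t = 4² = 16)
Q = 36 (Q = (5 + 15) + 16 = 20 + 16 = 36)
Q*(10 + y(-3, 2)) = 36*(10 - 3) = 36*7 = 252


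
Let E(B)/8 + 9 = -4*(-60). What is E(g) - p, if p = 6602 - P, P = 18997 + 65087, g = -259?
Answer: 79330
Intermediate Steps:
E(B) = 1848 (E(B) = -72 + 8*(-4*(-60)) = -72 + 8*240 = -72 + 1920 = 1848)
P = 84084
p = -77482 (p = 6602 - 1*84084 = 6602 - 84084 = -77482)
E(g) - p = 1848 - 1*(-77482) = 1848 + 77482 = 79330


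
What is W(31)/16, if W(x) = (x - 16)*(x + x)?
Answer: 465/8 ≈ 58.125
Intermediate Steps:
W(x) = 2*x*(-16 + x) (W(x) = (-16 + x)*(2*x) = 2*x*(-16 + x))
W(31)/16 = (2*31*(-16 + 31))/16 = (2*31*15)*(1/16) = 930*(1/16) = 465/8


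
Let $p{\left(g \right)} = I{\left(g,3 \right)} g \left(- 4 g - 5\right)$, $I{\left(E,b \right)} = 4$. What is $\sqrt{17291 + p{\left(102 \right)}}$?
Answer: $i \sqrt{151213} \approx 388.86 i$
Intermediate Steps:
$p{\left(g \right)} = 4 g \left(-5 - 4 g\right)$ ($p{\left(g \right)} = 4 g \left(- 4 g - 5\right) = 4 g \left(-5 - 4 g\right)$)
$\sqrt{17291 + p{\left(102 \right)}} = \sqrt{17291 - 408 \left(5 + 4 \cdot 102\right)} = \sqrt{17291 - 408 \left(5 + 408\right)} = \sqrt{17291 - 408 \cdot 413} = \sqrt{17291 - 168504} = \sqrt{-151213} = i \sqrt{151213}$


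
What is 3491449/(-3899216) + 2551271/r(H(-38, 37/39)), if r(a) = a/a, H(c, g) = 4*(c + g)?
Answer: 9947953212087/3899216 ≈ 2.5513e+6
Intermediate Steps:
H(c, g) = 4*c + 4*g
r(a) = 1
3491449/(-3899216) + 2551271/r(H(-38, 37/39)) = 3491449/(-3899216) + 2551271/1 = 3491449*(-1/3899216) + 2551271*1 = -3491449/3899216 + 2551271 = 9947953212087/3899216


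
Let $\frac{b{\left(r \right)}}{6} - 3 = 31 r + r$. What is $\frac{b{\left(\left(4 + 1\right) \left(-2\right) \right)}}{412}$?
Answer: $- \frac{951}{206} \approx -4.6165$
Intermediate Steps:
$b{\left(r \right)} = 18 + 192 r$ ($b{\left(r \right)} = 18 + 6 \left(31 r + r\right) = 18 + 6 \cdot 32 r = 18 + 192 r$)
$\frac{b{\left(\left(4 + 1\right) \left(-2\right) \right)}}{412} = \frac{18 + 192 \left(4 + 1\right) \left(-2\right)}{412} = \left(18 + 192 \cdot 5 \left(-2\right)\right) \frac{1}{412} = \left(18 + 192 \left(-10\right)\right) \frac{1}{412} = \left(18 - 1920\right) \frac{1}{412} = \left(-1902\right) \frac{1}{412} = - \frac{951}{206}$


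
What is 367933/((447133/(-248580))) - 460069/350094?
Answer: -385784070178739/1886006994 ≈ -2.0455e+5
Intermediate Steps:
367933/((447133/(-248580))) - 460069/350094 = 367933/((447133*(-1/248580))) - 460069*1/350094 = 367933/(-447133/248580) - 5543/4218 = 367933*(-248580/447133) - 5543/4218 = -91460785140/447133 - 5543/4218 = -385784070178739/1886006994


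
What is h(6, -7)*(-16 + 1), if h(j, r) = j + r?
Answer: 15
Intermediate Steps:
h(6, -7)*(-16 + 1) = (6 - 7)*(-16 + 1) = -1*(-15) = 15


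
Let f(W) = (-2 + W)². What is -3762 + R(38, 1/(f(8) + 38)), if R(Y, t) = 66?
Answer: -3696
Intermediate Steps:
-3762 + R(38, 1/(f(8) + 38)) = -3762 + 66 = -3696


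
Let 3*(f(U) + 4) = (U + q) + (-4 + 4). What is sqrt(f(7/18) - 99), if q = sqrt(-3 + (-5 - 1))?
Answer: sqrt(-33330 + 324*I)/18 ≈ 0.049297 + 10.143*I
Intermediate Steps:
q = 3*I (q = sqrt(-3 - 6) = sqrt(-9) = 3*I ≈ 3.0*I)
f(U) = -4 + I + U/3 (f(U) = -4 + ((U + 3*I) + (-4 + 4))/3 = -4 + ((U + 3*I) + 0)/3 = -4 + (U + 3*I)/3 = -4 + (I + U/3) = -4 + I + U/3)
sqrt(f(7/18) - 99) = sqrt((-4 + I + (7/18)/3) - 99) = sqrt((-4 + I + (7*(1/18))/3) - 99) = sqrt((-4 + I + (1/3)*(7/18)) - 99) = sqrt((-4 + I + 7/54) - 99) = sqrt((-209/54 + I) - 99) = sqrt(-5555/54 + I)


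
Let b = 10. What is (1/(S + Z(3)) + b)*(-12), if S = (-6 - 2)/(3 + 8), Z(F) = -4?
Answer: -1527/13 ≈ -117.46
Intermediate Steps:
S = -8/11 ≈ -0.72727
(1/(S + Z(3)) + b)*(-12) = (1/(-8/11 - 4) + 10)*(-12) = (1/(-52/11) + 10)*(-12) = (-11/52 + 10)*(-12) = (509/52)*(-12) = -1527/13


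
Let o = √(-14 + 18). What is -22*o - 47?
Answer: -91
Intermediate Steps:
o = 2 (o = √4 = 2)
-22*o - 47 = -22*2 - 47 = -44 - 47 = -91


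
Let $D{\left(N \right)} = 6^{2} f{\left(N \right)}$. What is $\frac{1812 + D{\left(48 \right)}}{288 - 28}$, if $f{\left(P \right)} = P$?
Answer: $\frac{177}{13} \approx 13.615$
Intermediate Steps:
$D{\left(N \right)} = 36 N$ ($D{\left(N \right)} = 6^{2} N = 36 N$)
$\frac{1812 + D{\left(48 \right)}}{288 - 28} = \frac{1812 + 36 \cdot 48}{288 - 28} = \frac{1812 + 1728}{260} = 3540 \cdot \frac{1}{260} = \frac{177}{13}$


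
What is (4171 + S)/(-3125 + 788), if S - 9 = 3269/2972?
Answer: -12426229/6945564 ≈ -1.7891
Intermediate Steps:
S = 30017/2972 (S = 9 + 3269/2972 = 30017/2972 ≈ 10.100)
(4171 + S)/(-3125 + 788) = (4171 + 30017/2972)/(-3125 + 788) = (12426229/2972)/(-2337) = (12426229/2972)*(-1/2337) = -12426229/6945564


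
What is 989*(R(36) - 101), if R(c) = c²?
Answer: 1181855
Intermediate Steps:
989*(R(36) - 101) = 989*(36² - 101) = 989*(1296 - 101) = 989*1195 = 1181855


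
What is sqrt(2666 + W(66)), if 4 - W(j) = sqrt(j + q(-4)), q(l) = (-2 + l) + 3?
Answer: sqrt(2670 - 3*sqrt(7)) ≈ 51.595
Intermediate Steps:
q(l) = 1 + l
W(j) = 4 - sqrt(-3 + j) (W(j) = 4 - sqrt(j + (1 - 4)) = 4 - sqrt(j - 3) = 4 - sqrt(-3 + j))
sqrt(2666 + W(66)) = sqrt(2666 + (4 - sqrt(-3 + 66))) = sqrt(2666 + (4 - sqrt(63))) = sqrt(2666 + (4 - 3*sqrt(7))) = sqrt(2670 - 3*sqrt(7))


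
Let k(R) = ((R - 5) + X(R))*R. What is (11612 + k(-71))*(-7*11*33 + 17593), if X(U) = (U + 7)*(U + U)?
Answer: -9456268480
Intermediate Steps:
X(U) = 2*U*(7 + U) (X(U) = (7 + U)*(2*U) = 2*U*(7 + U))
k(R) = R*(-5 + R + 2*R*(7 + R)) (k(R) = ((R - 5) + 2*R*(7 + R))*R = ((-5 + R) + 2*R*(7 + R))*R = (-5 + R + 2*R*(7 + R))*R = R*(-5 + R + 2*R*(7 + R)))
(11612 + k(-71))*(-7*11*33 + 17593) = (11612 - 71*(-5 - 71 + 2*(-71)*(7 - 71)))*(-7*11*33 + 17593) = (11612 - 71*(-5 - 71 + 2*(-71)*(-64)))*(-77*33 + 17593) = (11612 - 71*(-5 - 71 + 9088))*(-2541 + 17593) = (11612 - 71*9012)*15052 = (11612 - 639852)*15052 = -628240*15052 = -9456268480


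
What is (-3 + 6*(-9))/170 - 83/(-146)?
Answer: 1447/6205 ≈ 0.23320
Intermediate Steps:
(-3 + 6*(-9))/170 - 83/(-146) = (-3 - 54)*(1/170) - 83*(-1/146) = -57*1/170 + 83/146 = -57/170 + 83/146 = 1447/6205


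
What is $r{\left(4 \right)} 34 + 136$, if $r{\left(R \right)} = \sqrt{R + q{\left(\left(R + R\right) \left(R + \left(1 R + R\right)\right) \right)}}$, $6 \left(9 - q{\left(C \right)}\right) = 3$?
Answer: $136 + 85 \sqrt{2} \approx 256.21$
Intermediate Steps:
$q{\left(C \right)} = \frac{17}{2}$ ($q{\left(C \right)} = 9 - \frac{1}{2} = \frac{17}{2}$)
$r{\left(R \right)} = \sqrt{\frac{17}{2} + R}$ ($r{\left(R \right)} = \sqrt{R + \frac{17}{2}} = \sqrt{\frac{17}{2} + R}$)
$r{\left(4 \right)} 34 + 136 = \frac{\sqrt{34 + 4 \cdot 4}}{2} \cdot 34 + 136 = \frac{\sqrt{34 + 16}}{2} \cdot 34 + 136 = \frac{\sqrt{50}}{2} \cdot 34 + 136 = \frac{5 \sqrt{2}}{2} \cdot 34 + 136 = 85 \sqrt{2} + 136 = 136 + 85 \sqrt{2}$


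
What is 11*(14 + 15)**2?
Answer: 9251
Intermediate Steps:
11*(14 + 15)**2 = 11*29**2 = 11*841 = 9251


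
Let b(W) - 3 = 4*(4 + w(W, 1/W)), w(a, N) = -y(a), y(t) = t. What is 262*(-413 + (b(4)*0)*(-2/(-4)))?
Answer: -108206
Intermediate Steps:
w(a, N) = -a
b(W) = 19 - 4*W (b(W) = 3 + 4*(4 - W) = 3 + (16 - 4*W) = 19 - 4*W)
262*(-413 + (b(4)*0)*(-2/(-4))) = 262*(-413 + ((19 - 4*4)*0)*(-2/(-4))) = 262*(-413 + ((19 - 16)*0)*(-2*(-¼))) = 262*(-413 + (3*0)*(½)) = 262*(-413 + 0*(½)) = 262*(-413 + 0) = 262*(-413) = -108206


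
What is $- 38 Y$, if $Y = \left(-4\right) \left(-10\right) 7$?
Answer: $-10640$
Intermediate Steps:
$Y = 280$ ($Y = 40 \cdot 7 = 280$)
$- 38 Y = \left(-38\right) 280 = -10640$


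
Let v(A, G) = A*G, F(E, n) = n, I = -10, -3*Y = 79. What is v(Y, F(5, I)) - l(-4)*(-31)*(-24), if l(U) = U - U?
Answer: 790/3 ≈ 263.33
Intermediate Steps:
Y = -79/3 (Y = -⅓*79 = -79/3 ≈ -26.333)
l(U) = 0
v(Y, F(5, I)) - l(-4)*(-31)*(-24) = -79/3*(-10) - 0*(-31)*(-24) = 790/3 - 0*(-24) = 790/3 - 1*0 = 790/3 + 0 = 790/3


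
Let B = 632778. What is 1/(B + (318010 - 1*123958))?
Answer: 1/826830 ≈ 1.2094e-6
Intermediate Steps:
1/(B + (318010 - 1*123958)) = 1/(632778 + (318010 - 1*123958)) = 1/(632778 + (318010 - 123958)) = 1/(632778 + 194052) = 1/826830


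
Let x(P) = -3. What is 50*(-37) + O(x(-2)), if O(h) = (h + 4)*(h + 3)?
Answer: -1850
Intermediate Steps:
O(h) = (3 + h)*(4 + h) (O(h) = (4 + h)*(3 + h) = (3 + h)*(4 + h))
50*(-37) + O(x(-2)) = 50*(-37) + (12 + (-3)² + 7*(-3)) = -1850 + (12 + 9 - 21) = -1850 + 0 = -1850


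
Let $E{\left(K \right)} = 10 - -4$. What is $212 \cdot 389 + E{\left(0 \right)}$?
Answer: $82482$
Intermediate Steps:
$E{\left(K \right)} = 14$ ($E{\left(K \right)} = 10 + 4 = 14$)
$212 \cdot 389 + E{\left(0 \right)} = 212 \cdot 389 + 14 = 82468 + 14 = 82482$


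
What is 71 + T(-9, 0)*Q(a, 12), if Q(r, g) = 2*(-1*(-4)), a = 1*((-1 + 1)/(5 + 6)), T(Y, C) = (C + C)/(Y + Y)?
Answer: 71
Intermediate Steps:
T(Y, C) = C/Y (T(Y, C) = (2*C)/((2*Y)) = (2*C)*(1/(2*Y)) = C/Y)
a = 0 (a = 1*(0/11) = 1*(0*(1/11)) = 1*0 = 0)
Q(r, g) = 8 (Q(r, g) = 2*4 = 8)
71 + T(-9, 0)*Q(a, 12) = 71 + (0/(-9))*8 = 71 + (0*(-⅑))*8 = 71 + 0*8 = 71 + 0 = 71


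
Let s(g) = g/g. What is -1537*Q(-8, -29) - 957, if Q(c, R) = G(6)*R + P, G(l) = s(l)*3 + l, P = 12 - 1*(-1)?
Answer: 380219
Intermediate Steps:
s(g) = 1
P = 13 (P = 12 + 1 = 13)
G(l) = 3 + l (G(l) = 1*3 + l = 3 + l)
Q(c, R) = 13 + 9*R (Q(c, R) = (3 + 6)*R + 13 = 9*R + 13 = 13 + 9*R)
-1537*Q(-8, -29) - 957 = -1537*(13 + 9*(-29)) - 957 = -1537*(13 - 261) - 957 = -1537*(-248) - 957 = 381176 - 957 = 380219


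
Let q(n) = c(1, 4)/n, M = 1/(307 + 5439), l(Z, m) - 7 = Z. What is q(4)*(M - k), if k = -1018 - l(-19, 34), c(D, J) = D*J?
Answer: 5780477/5746 ≈ 1006.0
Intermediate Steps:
l(Z, m) = 7 + Z
M = 1/5746 ≈ 0.00017403
k = -1006 (k = -1018 - (7 - 19) = -1018 - 1*(-12) = -1018 + 12 = -1006)
q(n) = 4/n (q(n) = (1*4)/n = 4/n)
q(4)*(M - k) = (4/4)*(1/5746 - 1*(-1006)) = (4*(1/4))*(1/5746 + 1006) = 1*(5780477/5746) = 5780477/5746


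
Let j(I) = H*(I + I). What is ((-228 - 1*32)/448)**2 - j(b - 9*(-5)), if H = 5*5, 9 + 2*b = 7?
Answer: -27592575/12544 ≈ -2199.7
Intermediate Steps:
b = -1 (b = -9/2 + (1/2)*7 = -9/2 + 7/2 = -1)
H = 25
j(I) = 50*I (j(I) = 25*(I + I) = 25*(2*I) = 50*I)
((-228 - 1*32)/448)**2 - j(b - 9*(-5)) = ((-228 - 1*32)/448)**2 - 50*(-1 - 9*(-5)) = ((-228 - 32)*(1/448))**2 - 50*(-1 + 45) = (-260*1/448)**2 - 50*44 = (-65/112)**2 - 1*2200 = 4225/12544 - 2200 = -27592575/12544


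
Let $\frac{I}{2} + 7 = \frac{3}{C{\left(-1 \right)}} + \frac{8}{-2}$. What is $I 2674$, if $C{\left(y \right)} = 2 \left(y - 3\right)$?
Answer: $- \frac{121667}{2} \approx -60834.0$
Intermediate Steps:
$C{\left(y \right)} = -6 + 2 y$ ($C{\left(y \right)} = 2 \left(-3 + y\right) = -6 + 2 y$)
$I = - \frac{91}{4}$ ($I = -14 + 2 \left(\frac{3}{-6 + 2 \left(-1\right)} + \frac{8}{-2}\right) = -14 + 2 \left(\frac{3}{-6 - 2} + 8 \left(- \frac{1}{2}\right)\right) = -14 + 2 \left(\frac{3}{-8} - 4\right) = -14 + 2 \left(3 \left(- \frac{1}{8}\right) - 4\right) = -14 + 2 \left(- \frac{3}{8} - 4\right) = -14 + 2 \left(- \frac{35}{8}\right) = -14 - \frac{35}{4} = - \frac{91}{4} \approx -22.75$)
$I 2674 = \left(- \frac{91}{4}\right) 2674 = - \frac{121667}{2}$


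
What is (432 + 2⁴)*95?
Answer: 42560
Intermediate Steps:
(432 + 2⁴)*95 = (432 + 16)*95 = 448*95 = 42560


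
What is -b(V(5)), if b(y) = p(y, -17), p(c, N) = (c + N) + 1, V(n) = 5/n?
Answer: 15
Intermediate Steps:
p(c, N) = 1 + N + c (p(c, N) = (N + c) + 1 = 1 + N + c)
b(y) = -16 + y (b(y) = 1 - 17 + y = -16 + y)
-b(V(5)) = -(-16 + 5/5) = -(-16 + 5*(1/5)) = -(-16 + 1) = -1*(-15) = 15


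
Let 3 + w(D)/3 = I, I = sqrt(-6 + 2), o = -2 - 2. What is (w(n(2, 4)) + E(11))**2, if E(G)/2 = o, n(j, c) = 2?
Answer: 253 - 204*I ≈ 253.0 - 204.0*I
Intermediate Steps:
o = -4
E(G) = -8 (E(G) = 2*(-4) = -8)
I = 2*I (I = sqrt(-4) = 2*I ≈ 2.0*I)
w(D) = -9 + 6*I (w(D) = -9 + 3*(2*I) = -9 + 6*I)
(w(n(2, 4)) + E(11))**2 = ((-9 + 6*I) - 8)**2 = (-17 + 6*I)**2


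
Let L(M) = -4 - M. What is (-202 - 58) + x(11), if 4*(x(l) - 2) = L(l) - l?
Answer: -529/2 ≈ -264.50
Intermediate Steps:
x(l) = 1 - l/2 (x(l) = 2 + ((-4 - l) - l)/4 = 2 + (-4 - 2*l)/4 = 2 + (-1 - l/2) = 1 - l/2)
(-202 - 58) + x(11) = (-202 - 58) + (1 - ½*11) = -260 + (1 - 11/2) = -260 - 9/2 = -529/2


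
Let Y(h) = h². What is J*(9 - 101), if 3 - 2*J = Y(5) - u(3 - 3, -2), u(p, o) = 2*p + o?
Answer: 1104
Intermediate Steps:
u(p, o) = o + 2*p
J = -12 (J = 3/2 - (5² - (-2 + 2*(3 - 3)))/2 = 3/2 - (25 - (-2 + 2*0))/2 = 3/2 - (25 - (-2 + 0))/2 = 3/2 - (25 - 1*(-2))/2 = 3/2 - (25 + 2)/2 = 3/2 - ½*27 = 3/2 - 27/2 = -12)
J*(9 - 101) = -12*(9 - 101) = -12*(-92) = 1104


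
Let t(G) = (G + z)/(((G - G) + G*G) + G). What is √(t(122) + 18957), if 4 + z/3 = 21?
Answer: √4268740538490/15006 ≈ 137.68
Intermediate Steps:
z = 51 (z = -12 + 3*21 = -12 + 63 = 51)
t(G) = (51 + G)/(G + G²) (t(G) = (G + 51)/(((G - G) + G*G) + G) = (51 + G)/((0 + G²) + G) = (51 + G)/(G² + G) = (51 + G)/(G + G²))
√(t(122) + 18957) = √((51 + 122)/(122*(1 + 122)) + 18957) = √((1/122)*173/123 + 18957) = √((1/122)*(1/123)*173 + 18957) = √(173/15006 + 18957) = √(284468915/15006) = √4268740538490/15006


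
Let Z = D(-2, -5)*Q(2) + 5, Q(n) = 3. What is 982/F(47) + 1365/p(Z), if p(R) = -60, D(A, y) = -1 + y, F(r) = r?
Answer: -349/188 ≈ -1.8564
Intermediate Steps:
Z = -13 (Z = (-1 - 5)*3 + 5 = -6*3 + 5 = -18 + 5 = -13)
982/F(47) + 1365/p(Z) = 982/47 + 1365/(-60) = 982*(1/47) + 1365*(-1/60) = 982/47 - 91/4 = -349/188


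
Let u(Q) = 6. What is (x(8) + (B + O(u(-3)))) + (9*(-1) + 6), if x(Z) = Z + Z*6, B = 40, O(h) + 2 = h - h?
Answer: 91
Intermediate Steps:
O(h) = -2 (O(h) = -2 + (h - h) = -2 + 0 = -2)
x(Z) = 7*Z (x(Z) = Z + 6*Z = 7*Z)
(x(8) + (B + O(u(-3)))) + (9*(-1) + 6) = (7*8 + (40 - 2)) + (9*(-1) + 6) = (56 + 38) + (-9 + 6) = 94 - 3 = 91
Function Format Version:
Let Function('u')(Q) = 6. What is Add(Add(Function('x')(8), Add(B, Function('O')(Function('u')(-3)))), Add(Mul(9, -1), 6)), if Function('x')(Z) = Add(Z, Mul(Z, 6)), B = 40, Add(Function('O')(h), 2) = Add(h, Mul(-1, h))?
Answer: 91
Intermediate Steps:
Function('O')(h) = -2 (Function('O')(h) = Add(-2, Add(h, Mul(-1, h))) = Add(-2, 0) = -2)
Function('x')(Z) = Mul(7, Z) (Function('x')(Z) = Add(Z, Mul(6, Z)) = Mul(7, Z))
Add(Add(Function('x')(8), Add(B, Function('O')(Function('u')(-3)))), Add(Mul(9, -1), 6)) = Add(Add(Mul(7, 8), Add(40, -2)), Add(Mul(9, -1), 6)) = Add(Add(56, 38), Add(-9, 6)) = Add(94, -3) = 91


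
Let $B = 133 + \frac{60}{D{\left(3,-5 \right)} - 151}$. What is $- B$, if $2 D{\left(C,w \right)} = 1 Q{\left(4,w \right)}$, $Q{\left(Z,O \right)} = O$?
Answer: $- \frac{40711}{307} \approx -132.61$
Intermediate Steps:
$D{\left(C,w \right)} = \frac{w}{2}$ ($D{\left(C,w \right)} = \frac{1 w}{2} = \frac{w}{2}$)
$B = \frac{40711}{307}$ ($B = 133 + \frac{60}{\frac{1}{2} \left(-5\right) - 151} = 133 + \frac{60}{- \frac{5}{2} - 151} = 133 + \frac{60}{- \frac{307}{2}} = 133 + 60 \left(- \frac{2}{307}\right) = 133 - \frac{120}{307} = \frac{40711}{307} \approx 132.61$)
$- B = \left(-1\right) \frac{40711}{307} = - \frac{40711}{307}$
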